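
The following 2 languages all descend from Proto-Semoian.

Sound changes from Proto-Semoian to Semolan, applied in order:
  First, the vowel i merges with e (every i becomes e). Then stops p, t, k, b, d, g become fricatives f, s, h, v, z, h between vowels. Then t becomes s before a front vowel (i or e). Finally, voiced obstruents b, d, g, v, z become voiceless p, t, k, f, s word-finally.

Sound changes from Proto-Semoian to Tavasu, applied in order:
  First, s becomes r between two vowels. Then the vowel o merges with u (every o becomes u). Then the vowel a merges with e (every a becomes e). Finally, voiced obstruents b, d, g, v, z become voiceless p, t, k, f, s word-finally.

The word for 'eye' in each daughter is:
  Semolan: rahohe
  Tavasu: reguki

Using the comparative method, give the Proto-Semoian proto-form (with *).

*ragoki

Position 4: Semolan has o, Tavasu has u. Semolan preserves o here (none of its changes turn any other segment into o), so the proto-segment is *o.
Position 3: Semolan has h, Tavasu has g. Tavasu preserves g here (none of its changes turn any other segment into g), so the proto-segment is *g.
Verify the candidate proto-form against each daughter:
Semolan: *ragoki > ragoke > rahohe  (by vowel merger, intervocalic lenition)
Tavasu: *ragoki
  ragoki (rule 1 does not apply)
  ragoki → raguki   [vowel merger]
  raguki → reguki   [vowel merger]
  reguki (rule 4 does not apply)
  giving Tavasu reguki.
Only *ragoki yields all of Semolan rahohe, Tavasu reguki.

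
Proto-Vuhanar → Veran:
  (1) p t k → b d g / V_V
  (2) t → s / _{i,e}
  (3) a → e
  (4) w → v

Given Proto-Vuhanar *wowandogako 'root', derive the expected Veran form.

Veran: *wowandogako > wowandogago > wowendogego > vovendogego  (by intervocalic voicing, vowel merger, unconditioned shift)

vovendogego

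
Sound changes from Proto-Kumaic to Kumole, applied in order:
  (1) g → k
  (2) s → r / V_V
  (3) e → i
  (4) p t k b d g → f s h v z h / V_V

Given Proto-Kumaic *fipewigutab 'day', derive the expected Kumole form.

Kumole: *fipewigutab
  fipewigutab → fipewikutab   [unconditioned shift]
  fipewikutab (rule 2 does not apply)
  fipewikutab → fipiwikutab   [vowel merger]
  fipiwikutab → fifiwihusab   [intervocalic lenition]
  giving Kumole fifiwihusab.

fifiwihusab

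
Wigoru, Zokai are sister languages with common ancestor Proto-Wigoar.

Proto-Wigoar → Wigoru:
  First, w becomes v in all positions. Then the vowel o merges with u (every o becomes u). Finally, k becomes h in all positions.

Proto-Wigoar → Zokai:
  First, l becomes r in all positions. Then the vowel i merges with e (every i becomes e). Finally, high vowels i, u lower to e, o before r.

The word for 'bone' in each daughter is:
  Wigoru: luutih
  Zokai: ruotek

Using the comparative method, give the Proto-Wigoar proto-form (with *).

Position 6: Wigoru has h, Zokai has k. Zokai preserves k here (none of its changes turn any other segment into k), so the proto-segment is *k.
Position 3: Wigoru has u, Zokai has o. Taking the neighbouring segments as reconstructed: Wigoru u could go back to *o or *u; Zokai o can only go back to *o — the one source consistent with every daughter is *o.
This points to *luotik. Verify forward in each daughter:
Wigoru: *luotik
  luotik (rule 1 does not apply)
  luotik → luutik   [vowel merger]
  luutik → luutih   [unconditioned shift]
  giving Wigoru luutih.
Zokai: *luotik
  luotik → ruotik   [unconditioned shift]
  ruotik → ruotek   [vowel merger]
  ruotek (rule 3 does not apply)
  giving Zokai ruotek.
*luotik is the unique common source.

*luotik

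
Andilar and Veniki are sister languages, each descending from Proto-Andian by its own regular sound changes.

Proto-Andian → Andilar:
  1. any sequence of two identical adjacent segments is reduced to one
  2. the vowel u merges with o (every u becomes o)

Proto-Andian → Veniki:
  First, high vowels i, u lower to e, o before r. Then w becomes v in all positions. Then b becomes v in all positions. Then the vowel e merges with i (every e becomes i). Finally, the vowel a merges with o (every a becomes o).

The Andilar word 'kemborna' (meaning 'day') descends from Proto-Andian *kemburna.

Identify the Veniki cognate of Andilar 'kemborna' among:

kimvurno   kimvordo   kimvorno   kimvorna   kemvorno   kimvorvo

Veniki: *kemburna > kemborna > kemvorna > kimvorna > kimvorno  (by pre-rhotic lowering, unconditioned shift, vowel merger, vowel merger)

kimvorno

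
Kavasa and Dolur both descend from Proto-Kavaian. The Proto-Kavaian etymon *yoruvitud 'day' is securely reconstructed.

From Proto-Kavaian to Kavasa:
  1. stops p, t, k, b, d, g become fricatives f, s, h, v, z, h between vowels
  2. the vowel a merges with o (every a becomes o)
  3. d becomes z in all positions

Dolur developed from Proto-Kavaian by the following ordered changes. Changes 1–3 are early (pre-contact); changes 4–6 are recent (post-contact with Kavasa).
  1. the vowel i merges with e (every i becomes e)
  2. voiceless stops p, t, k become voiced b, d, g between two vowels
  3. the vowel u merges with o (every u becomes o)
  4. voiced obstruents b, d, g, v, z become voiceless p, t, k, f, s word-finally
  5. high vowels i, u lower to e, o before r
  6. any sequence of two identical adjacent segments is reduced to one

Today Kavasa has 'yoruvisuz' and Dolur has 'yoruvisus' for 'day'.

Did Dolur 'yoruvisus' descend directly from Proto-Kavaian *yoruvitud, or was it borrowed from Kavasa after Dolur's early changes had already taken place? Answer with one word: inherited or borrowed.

borrowed

If inherited, *yoruvitud would pass through all of Dolur's changes:
Dolur: *yoruvitud
  yoruvitud → yoruvetud   [vowel merger]
  yoruvetud → yoruvedud   [intervocalic voicing]
  yoruvedud → yorovedod   [vowel merger]
  yorovedod → yorovedot   [final devoicing]
  yorovedot (rule 5 does not apply)
  yorovedot (rule 6 does not apply)
  giving Dolur yorovedot.
If borrowed from Kavasa 'yoruvisuz' after the early changes, it would undergo only the recent ones:
  rule 4 (final devoicing): yoruvisuz → yoruvisus
  rule 5 (pre-rhotic lowering): no change (yoruvisus)
  rule 6 (degemination): no change (yoruvisus)
  ⇒ as a loan: yoruvisus
Dolur 'yoruvisus' matches the loan outcome 'yoruvisus', not the inherited 'yorovedot' — it skipped the early Dolur changes, so it was borrowed from Kavasa.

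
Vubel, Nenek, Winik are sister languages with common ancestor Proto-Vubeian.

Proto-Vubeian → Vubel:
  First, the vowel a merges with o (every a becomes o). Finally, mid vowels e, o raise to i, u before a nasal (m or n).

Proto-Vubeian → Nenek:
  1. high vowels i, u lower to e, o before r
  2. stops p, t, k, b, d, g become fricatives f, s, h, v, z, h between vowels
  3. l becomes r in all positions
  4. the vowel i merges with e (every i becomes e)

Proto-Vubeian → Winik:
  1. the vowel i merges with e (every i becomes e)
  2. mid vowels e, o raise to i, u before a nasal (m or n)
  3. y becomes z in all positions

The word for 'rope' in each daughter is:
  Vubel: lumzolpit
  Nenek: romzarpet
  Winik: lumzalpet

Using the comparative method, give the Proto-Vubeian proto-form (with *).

*lomzalpit

Position 8: Vubel has i, Nenek has e, Winik has e. Taking the neighbouring segments as reconstructed: Vubel i can only go back to *i; Nenek e could go back to *e or *i; Winik e could go back to *e or *i — the one source consistent with every daughter is *i.
Position 5: Vubel has o, Nenek has a, Winik has a. Nenek preserves a here (none of its changes turn any other segment into a), so the proto-segment is *a.
Position 1: Vubel has l, Nenek has r, Winik has l. Vubel preserves l here (none of its changes turn any other segment into l), so the proto-segment is *l.
This points to *lomzalpit. Verify forward in each daughter:
Vubel: *lomzalpit > lomzolpit > lumzolpit  (by vowel merger, pre-nasal raising)
Nenek: *lomzalpit > romzarpit > romzarpet  (by unconditioned shift, vowel merger)
Winik: start from *lomzalpit.
  rule 1 (vowel merger): lomzalpit → lomzalpet
  rule 2 (pre-nasal raising): lomzalpet → lumzalpet
  rule 3: no change — lumzalpet
  ⇒ Winik lumzalpet
Only *lomzalpit yields all of Vubel lumzolpit, Nenek romzarpet, Winik lumzalpet.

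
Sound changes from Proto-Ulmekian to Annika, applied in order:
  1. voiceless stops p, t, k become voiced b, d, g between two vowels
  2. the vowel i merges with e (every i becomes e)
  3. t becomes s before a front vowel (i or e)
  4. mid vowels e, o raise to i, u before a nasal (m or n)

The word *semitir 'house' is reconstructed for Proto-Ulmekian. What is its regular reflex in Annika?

Annika: start from *semitir.
  rule 1 (intervocalic voicing): semitir → semidir
  rule 2 (vowel merger): semidir → semeder
  rule 3: no change — semeder
  rule 4 (pre-nasal raising): semeder → simeder
  ⇒ Annika simeder

simeder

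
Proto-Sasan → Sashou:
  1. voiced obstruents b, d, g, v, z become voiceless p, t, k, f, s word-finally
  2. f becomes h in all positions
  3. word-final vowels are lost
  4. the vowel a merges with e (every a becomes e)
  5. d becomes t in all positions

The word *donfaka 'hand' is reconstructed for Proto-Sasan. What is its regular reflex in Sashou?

tonhek

Sashou: *donfaka > donhaka > donhak > donhek > tonhek  (by unconditioned shift, apocope, vowel merger, unconditioned shift)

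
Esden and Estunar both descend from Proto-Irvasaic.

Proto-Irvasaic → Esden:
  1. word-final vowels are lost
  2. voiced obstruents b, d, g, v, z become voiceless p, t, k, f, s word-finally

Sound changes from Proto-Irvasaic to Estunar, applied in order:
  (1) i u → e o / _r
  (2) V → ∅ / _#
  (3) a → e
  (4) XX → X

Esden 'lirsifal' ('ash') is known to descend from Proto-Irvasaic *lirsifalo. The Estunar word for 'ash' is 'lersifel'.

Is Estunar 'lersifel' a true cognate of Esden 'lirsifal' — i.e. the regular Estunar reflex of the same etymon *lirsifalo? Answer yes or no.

yes

Derive the expected Estunar reflex of *lirsifalo:
Estunar: start from *lirsifalo.
  rule 1 (pre-rhotic lowering): lirsifalo → lersifalo
  rule 2 (apocope): lersifalo → lersifal
  rule 3 (vowel merger): lersifal → lersifel
  rule 4: no change — lersifel
  ⇒ Estunar lersifel
Estunar 'lersifel' matches the regular reflex exactly, so the pair is cognate.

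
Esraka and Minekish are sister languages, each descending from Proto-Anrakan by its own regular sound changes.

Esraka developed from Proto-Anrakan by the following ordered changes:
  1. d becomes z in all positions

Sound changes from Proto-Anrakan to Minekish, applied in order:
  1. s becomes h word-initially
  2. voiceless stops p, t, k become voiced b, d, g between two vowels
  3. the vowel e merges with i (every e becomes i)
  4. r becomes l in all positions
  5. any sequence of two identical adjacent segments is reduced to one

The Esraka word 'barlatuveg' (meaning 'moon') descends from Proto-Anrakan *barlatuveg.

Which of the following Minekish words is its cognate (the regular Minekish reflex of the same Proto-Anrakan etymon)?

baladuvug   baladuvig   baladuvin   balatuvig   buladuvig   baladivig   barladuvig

Minekish: *barlatuveg
  barlatuveg (rule 1 does not apply)
  barlatuveg → barladuveg   [intervocalic voicing]
  barladuveg → barladuvig   [vowel merger]
  barladuvig → balladuvig   [unconditioned shift]
  balladuvig → baladuvig   [degemination]
  giving Minekish baladuvig.
Only 'baladuvig' matches the regular Minekish development of *barlatuveg.

baladuvig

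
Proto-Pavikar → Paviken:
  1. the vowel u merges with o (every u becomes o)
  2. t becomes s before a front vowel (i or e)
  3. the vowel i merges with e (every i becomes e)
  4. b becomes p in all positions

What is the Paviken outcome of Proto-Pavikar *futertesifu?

Paviken: *futertesifu
  futertesifu → fotertesifo   [vowel merger]
  fotertesifo → fosersesifo   [palatalisation]
  fosersesifo → fosersesefo   [vowel merger]
  fosersesefo (rule 4 does not apply)
  giving Paviken fosersesefo.

fosersesefo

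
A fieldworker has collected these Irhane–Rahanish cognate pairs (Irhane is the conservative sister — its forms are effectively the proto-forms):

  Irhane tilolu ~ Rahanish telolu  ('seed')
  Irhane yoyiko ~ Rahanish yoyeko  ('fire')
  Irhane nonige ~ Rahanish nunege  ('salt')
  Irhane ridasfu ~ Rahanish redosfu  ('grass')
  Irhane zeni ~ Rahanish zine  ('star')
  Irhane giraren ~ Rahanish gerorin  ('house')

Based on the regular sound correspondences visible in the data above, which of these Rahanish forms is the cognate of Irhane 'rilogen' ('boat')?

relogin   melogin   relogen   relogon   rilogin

relogin

tilolu ~ telolu, yoyiko ~ yoyeko — Irhane i corresponds to Rahanish e after a consonant, before a consonant other than r, m, n, p, b, f, v.
zeni ~ zine, giraren ~ gerorin — Irhane e corresponds to Rahanish i after a consonant, before a nasal.
Applying these to Irhane 'rilogen':
  rilogen → relogen   (i→e after a consonant, before a consonant other than r, m, n, p, b, f, v)
  relogen → relogin   (e→i after a consonant, before a nasal)
So the Rahanish cognate is 'relogin'.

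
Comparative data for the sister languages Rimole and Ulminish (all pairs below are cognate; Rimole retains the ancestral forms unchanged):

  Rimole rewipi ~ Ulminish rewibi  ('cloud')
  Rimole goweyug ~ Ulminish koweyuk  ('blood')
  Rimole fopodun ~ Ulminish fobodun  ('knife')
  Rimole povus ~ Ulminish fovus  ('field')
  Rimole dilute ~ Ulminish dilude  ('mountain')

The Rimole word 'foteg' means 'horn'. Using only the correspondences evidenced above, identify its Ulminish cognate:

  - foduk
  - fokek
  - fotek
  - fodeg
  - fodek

dilute ~ dilude — Rimole t corresponds to Ulminish d between vowels (before a front vowel).
goweyug ~ koweyuk — Rimole g corresponds to Ulminish k word-finally.
Applying these to Rimole 'foteg':
  foteg → fodeg   (t→d between vowels (before a front vowel))
  fodeg → fodek   (g→k word-finally)
So the Ulminish cognate is 'fodek'.

fodek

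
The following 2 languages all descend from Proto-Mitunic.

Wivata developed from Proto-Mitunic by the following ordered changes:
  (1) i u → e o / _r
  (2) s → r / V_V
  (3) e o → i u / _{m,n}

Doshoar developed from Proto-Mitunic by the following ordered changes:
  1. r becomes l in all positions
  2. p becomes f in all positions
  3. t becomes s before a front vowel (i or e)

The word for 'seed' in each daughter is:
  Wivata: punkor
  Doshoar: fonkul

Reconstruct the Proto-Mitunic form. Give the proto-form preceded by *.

*ponkur

Position 2: Wivata has u, Doshoar has o. Doshoar preserves o here (none of its changes turn any other segment into o), so the proto-segment is *o.
Position 1: Wivata has p, Doshoar has f. Wivata preserves p here (none of its changes turn any other segment into p), so the proto-segment is *p.
Verify the candidate proto-form against each daughter:
Wivata: start from *ponkur.
  rule 1 (pre-rhotic lowering): ponkur → ponkor
  rule 2: no change — ponkor
  rule 3 (pre-nasal raising): ponkor → punkor
  ⇒ Wivata punkor
Doshoar: start from *ponkur.
  rule 1 (unconditioned shift): ponkur → ponkul
  rule 2 (unconditioned shift): ponkul → fonkul
  rule 3: no change — fonkul
  ⇒ Doshoar fonkul
Only *ponkur yields all of Wivata punkor, Doshoar fonkul.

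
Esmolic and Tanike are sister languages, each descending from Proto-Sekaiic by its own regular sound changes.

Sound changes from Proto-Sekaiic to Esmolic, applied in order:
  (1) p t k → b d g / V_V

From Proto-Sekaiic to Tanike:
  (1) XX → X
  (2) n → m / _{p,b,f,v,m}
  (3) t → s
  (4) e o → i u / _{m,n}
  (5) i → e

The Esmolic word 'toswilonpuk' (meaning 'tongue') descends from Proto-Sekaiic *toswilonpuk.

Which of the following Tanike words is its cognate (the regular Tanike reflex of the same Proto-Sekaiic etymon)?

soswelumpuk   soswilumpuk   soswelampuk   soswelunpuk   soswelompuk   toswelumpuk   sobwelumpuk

Tanike: *toswilonpuk > toswilompuk > soswilompuk > soswilumpuk > soswelumpuk  (by nasal place assimilation, unconditioned shift, pre-nasal raising, vowel merger)
The other candidates each miss or misapply at least one Tanike change.

soswelumpuk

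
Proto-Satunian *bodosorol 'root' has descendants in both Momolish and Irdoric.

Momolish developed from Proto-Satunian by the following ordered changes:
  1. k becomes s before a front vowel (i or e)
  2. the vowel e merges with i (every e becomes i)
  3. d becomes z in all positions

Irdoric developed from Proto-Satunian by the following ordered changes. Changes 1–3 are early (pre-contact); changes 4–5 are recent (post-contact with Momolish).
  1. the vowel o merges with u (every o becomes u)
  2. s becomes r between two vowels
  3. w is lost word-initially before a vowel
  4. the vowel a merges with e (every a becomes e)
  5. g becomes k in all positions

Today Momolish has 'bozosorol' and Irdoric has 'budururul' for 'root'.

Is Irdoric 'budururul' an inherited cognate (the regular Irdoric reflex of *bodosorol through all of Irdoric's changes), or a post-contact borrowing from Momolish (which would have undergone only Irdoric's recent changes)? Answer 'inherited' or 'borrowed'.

inherited

If inherited, *bodosorol would pass through all of Irdoric's changes:
Irdoric: *bodosorol
  bodosorol → budusurul   [vowel merger]
  budusurul → budururul   [rhotacism]
  budururul (rule 3 does not apply)
  budururul (rule 4 does not apply)
  budururul (rule 5 does not apply)
  giving Irdoric budururul.
If borrowed from Momolish 'bozosorol' after the early changes, it would undergo only the recent ones:
  rule 4 (vowel merger): no change (bozosorol)
  rule 5 (unconditioned shift): no change (bozosorol)
  ⇒ as a loan: bozosorol
Irdoric 'budururul' matches the inherited outcome exactly, so it is an inherited cognate, not a loan.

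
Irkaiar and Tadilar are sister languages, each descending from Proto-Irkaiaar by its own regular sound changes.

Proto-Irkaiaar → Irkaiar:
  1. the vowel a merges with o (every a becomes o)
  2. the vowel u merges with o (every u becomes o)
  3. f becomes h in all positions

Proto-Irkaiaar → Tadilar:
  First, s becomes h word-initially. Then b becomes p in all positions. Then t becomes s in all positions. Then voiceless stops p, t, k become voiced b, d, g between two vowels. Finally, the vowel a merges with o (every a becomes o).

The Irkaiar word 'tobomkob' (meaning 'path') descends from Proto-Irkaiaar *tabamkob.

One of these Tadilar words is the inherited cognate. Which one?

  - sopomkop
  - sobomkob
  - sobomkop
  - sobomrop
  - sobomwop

sobomkop

Tadilar: *tabamkob > tapamkop > sapamkop > sabamkop > sobomkop  (by unconditioned shift, unconditioned shift, intervocalic voicing, vowel merger)
The other candidates each miss or misapply at least one Tadilar change.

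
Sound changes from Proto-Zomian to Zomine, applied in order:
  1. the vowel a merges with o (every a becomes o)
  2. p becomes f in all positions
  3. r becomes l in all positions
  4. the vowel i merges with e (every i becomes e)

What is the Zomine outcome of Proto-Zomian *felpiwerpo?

Zomine: *felpiwerpo
  felpiwerpo (rule 1 does not apply)
  felpiwerpo → felfiwerfo   [unconditioned shift]
  felfiwerfo → felfiwelfo   [unconditioned shift]
  felfiwelfo → felfewelfo   [vowel merger]
  giving Zomine felfewelfo.

felfewelfo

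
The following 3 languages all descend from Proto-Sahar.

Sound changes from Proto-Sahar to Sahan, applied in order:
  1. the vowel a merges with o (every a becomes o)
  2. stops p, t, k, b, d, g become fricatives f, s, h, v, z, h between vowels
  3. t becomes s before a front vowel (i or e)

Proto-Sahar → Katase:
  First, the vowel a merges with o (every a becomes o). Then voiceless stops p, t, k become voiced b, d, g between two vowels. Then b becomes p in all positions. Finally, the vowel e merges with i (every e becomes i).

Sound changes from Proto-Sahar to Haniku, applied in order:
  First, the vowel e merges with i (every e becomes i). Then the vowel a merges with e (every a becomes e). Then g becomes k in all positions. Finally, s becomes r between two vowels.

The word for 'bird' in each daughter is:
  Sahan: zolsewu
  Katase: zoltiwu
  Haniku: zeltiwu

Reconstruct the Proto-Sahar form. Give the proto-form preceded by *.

Position 2: Sahan has o, Katase has o, Haniku has e. In Haniku, e can only continue *a, so the proto-segment is *a.
Position 4: Sahan has s, Katase has t, Haniku has t. Katase preserves t here (none of its changes turn any other segment into t), so the proto-segment is *t.
Position 5: Sahan has e, Katase has i, Haniku has i. Sahan preserves e here (none of its changes turn any other segment into e), so the proto-segment is *e.
The remaining positions agree across the daughters. Check the candidate against every language:
Sahan: *zaltewu
  zaltewu → zoltewu   [vowel merger]
  zoltewu (rule 2 does not apply)
  zoltewu → zolsewu   [palatalisation]
  giving Sahan zolsewu.
Katase: *zaltewu > zoltewu > zoltiwu  (by vowel merger, vowel merger)
Haniku: start from *zaltewu.
  rule 1 (vowel merger): zaltewu → zaltiwu
  rule 2 (vowel merger): zaltiwu → zeltiwu
  rule 3: no change — zeltiwu
  rule 4: no change — zeltiwu
  ⇒ Haniku zeltiwu
*zaltewu is the unique common source.

*zaltewu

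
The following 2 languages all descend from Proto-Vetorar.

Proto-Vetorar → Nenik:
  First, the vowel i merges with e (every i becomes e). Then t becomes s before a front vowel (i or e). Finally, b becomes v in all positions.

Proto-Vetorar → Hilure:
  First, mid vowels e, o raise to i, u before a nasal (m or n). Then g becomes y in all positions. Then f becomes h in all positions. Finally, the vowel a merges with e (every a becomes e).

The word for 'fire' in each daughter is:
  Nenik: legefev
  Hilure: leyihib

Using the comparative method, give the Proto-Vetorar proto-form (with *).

Position 3: Nenik has g, Hilure has y. Nenik preserves g here (none of its changes turn any other segment into g), so the proto-segment is *g.
Position 4: Nenik has e, Hilure has i. Taking the neighbouring segments as reconstructed: Nenik e could go back to *e or *i; Hilure i can only go back to *i — the one source consistent with every daughter is *i.
Position 7: Nenik has v, Hilure has b. Hilure preserves b here (none of its changes turn any other segment into b), so the proto-segment is *b.
Verify the candidate proto-form against each daughter:
Nenik: start from *legifib.
  rule 1 (vowel merger): legifib → legefeb
  rule 2: no change — legefeb
  rule 3 (unconditioned shift): legefeb → legefev
  ⇒ Nenik legefev
Hilure: *legifib
  legifib (rule 1 does not apply)
  legifib → leyifib   [unconditioned shift]
  leyifib → leyihib   [unconditioned shift]
  leyihib (rule 4 does not apply)
  giving Hilure leyihib.
Only *legifib yields all of Nenik legefev, Hilure leyihib.

*legifib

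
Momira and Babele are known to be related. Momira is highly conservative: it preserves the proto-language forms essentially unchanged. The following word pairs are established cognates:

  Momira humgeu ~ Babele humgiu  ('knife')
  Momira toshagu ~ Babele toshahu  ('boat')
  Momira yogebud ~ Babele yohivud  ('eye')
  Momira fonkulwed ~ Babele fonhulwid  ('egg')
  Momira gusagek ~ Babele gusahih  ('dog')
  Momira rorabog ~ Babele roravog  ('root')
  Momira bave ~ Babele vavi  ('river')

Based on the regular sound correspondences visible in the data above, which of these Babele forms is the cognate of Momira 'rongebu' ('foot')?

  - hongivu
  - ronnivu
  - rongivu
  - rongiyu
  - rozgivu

yogebud ~ yohivud — Momira e corresponds to Babele i after a consonant, before a labial obstruent.
yogebud ~ yohivud — Momira b corresponds to Babele v between vowels (before a back vowel).
Applying these to Momira 'rongebu':
  rongebu → rongibu   (e→i after a consonant, before a labial obstruent)
  rongibu → rongivu   (b→v between vowels (before a back vowel))
So the Babele cognate is 'rongivu'.

rongivu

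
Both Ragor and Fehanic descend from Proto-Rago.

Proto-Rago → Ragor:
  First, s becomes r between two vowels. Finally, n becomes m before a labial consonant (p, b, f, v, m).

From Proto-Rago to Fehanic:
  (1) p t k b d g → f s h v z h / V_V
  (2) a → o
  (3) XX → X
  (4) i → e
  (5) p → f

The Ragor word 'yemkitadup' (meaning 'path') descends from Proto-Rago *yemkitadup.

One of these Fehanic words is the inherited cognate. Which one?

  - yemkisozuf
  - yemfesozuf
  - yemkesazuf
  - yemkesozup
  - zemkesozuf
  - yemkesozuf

yemkesozuf

Fehanic: *yemkitadup > yemkisazup > yemkisozup > yemkesozup > yemkesozuf  (by intervocalic lenition, vowel merger, vowel merger, unconditioned shift)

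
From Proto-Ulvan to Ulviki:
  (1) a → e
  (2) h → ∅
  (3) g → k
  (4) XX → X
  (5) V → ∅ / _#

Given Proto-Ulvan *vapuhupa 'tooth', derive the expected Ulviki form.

vepup

Ulviki: *vapuhupa
  vapuhupa → vepuhupe   [vowel merger]
  vepuhupe → vepuupe   [h-loss]
  vepuupe (rule 3 does not apply)
  vepuupe → vepupe   [degemination]
  vepupe → vepup   [apocope]
  giving Ulviki vepup.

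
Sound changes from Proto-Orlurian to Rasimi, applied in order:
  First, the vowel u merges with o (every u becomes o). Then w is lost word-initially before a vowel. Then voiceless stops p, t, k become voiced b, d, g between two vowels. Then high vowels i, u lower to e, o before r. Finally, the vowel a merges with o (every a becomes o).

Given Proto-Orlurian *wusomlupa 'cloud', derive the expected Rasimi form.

Rasimi: *wusomlupa > wosomlopa > osomlopa > osomloba > osomlobo  (by vowel merger, glide loss, intervocalic voicing, vowel merger)

osomlobo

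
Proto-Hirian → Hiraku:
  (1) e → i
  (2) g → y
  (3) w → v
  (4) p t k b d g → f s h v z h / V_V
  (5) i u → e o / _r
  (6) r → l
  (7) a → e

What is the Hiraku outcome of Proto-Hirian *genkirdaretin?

yinkeldelisin

Hiraku: *genkirdaretin
  genkirdaretin → ginkirdaritin   [vowel merger]
  ginkirdaritin → yinkirdaritin   [unconditioned shift]
  yinkirdaritin (rule 3 does not apply)
  yinkirdaritin → yinkirdarisin   [intervocalic lenition]
  yinkirdarisin → yinkerdarisin   [pre-rhotic lowering]
  yinkerdarisin → yinkeldalisin   [unconditioned shift]
  yinkeldalisin → yinkeldelisin   [vowel merger]
  giving Hiraku yinkeldelisin.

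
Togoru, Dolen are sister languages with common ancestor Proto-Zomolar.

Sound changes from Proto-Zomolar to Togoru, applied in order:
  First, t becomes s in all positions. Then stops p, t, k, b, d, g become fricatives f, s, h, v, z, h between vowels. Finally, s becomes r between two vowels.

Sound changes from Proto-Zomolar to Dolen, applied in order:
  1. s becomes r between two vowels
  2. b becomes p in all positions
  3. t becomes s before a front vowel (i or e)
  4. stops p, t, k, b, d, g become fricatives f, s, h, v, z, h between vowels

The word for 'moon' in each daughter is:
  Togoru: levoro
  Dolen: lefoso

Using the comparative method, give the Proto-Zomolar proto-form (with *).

*leboto

Position 5: Togoru has r, Dolen has s. Taking the neighbouring segments as reconstructed: Togoru r could go back to *t or *s or *r; Dolen s can only go back to *t — the one source consistent with every daughter is *t.
Position 3: Togoru has v, Dolen has f. Taking the neighbouring segments as reconstructed: Togoru v could go back to *b or *v; Dolen f could go back to *p or *b or *f — the one source consistent with every daughter is *b.
This points to *leboto. Verify forward in each daughter:
Togoru: *leboto
  leboto → leboso   [unconditioned shift]
  leboso → levoso   [intervocalic lenition]
  levoso → levoro   [rhotacism]
  giving Togoru levoro.
Dolen: *leboto
  leboto (rule 1 does not apply)
  leboto → lepoto   [unconditioned shift]
  lepoto (rule 3 does not apply)
  lepoto → lefoso   [intervocalic lenition]
  giving Dolen lefoso.
*leboto is the unique common source.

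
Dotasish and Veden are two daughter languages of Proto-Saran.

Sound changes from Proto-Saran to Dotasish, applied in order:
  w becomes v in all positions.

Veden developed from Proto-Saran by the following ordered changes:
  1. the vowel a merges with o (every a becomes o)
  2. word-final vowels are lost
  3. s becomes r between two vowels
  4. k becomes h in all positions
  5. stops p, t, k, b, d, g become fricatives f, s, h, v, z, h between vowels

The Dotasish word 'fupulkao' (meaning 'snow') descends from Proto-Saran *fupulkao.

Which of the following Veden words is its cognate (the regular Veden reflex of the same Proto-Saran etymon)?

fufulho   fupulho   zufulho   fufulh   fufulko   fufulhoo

Veden: *fupulkao
  fupulkao → fupulkoo   [vowel merger]
  fupulkoo → fupulko   [apocope]
  fupulko (rule 3 does not apply)
  fupulko → fupulho   [unconditioned shift]
  fupulho → fufulho   [intervocalic lenition]
  giving Veden fufulho.

fufulho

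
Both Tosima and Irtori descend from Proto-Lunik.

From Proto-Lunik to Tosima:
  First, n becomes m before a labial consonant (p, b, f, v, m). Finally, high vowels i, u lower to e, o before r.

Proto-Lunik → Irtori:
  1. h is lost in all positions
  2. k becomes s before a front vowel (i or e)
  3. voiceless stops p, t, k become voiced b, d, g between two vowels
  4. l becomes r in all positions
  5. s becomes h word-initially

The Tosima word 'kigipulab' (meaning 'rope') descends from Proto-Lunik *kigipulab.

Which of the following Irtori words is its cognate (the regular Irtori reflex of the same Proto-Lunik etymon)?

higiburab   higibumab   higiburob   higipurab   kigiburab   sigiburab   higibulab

Irtori: *kigipulab > sigipulab > sigibulab > sigiburab > higiburab  (by palatalisation, intervocalic voicing, unconditioned shift, debuccalisation)

higiburab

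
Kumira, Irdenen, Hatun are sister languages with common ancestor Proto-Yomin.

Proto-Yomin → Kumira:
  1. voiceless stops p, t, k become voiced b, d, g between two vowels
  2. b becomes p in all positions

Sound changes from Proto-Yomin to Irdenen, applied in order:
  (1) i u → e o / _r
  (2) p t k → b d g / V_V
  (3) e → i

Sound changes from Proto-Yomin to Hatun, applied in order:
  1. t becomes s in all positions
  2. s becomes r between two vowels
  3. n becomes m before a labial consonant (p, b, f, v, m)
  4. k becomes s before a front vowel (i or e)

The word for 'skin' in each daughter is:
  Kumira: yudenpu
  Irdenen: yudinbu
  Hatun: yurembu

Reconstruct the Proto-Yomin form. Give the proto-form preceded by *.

Position 3: Kumira has d, Irdenen has d, Hatun has r. Taking the neighbouring segments as reconstructed: Kumira d could go back to *t or *d; Irdenen d could go back to *t or *d; Hatun r could go back to *t or *s or *r — the one source consistent with every daughter is *t.
Position 5: Kumira has n, Irdenen has n, Hatun has m. Kumira preserves n here (none of its changes turn any other segment into n), so the proto-segment is *n.
Position 6: Kumira has p, Irdenen has b, Hatun has b. Hatun preserves b here (none of its changes turn any other segment into b), so the proto-segment is *b.
This points to *yutenbu. Verify forward in each daughter:
Kumira: *yutenbu
  yutenbu → yudenbu   [intervocalic voicing]
  yudenbu → yudenpu   [unconditioned shift]
  giving Kumira yudenpu.
Irdenen: start from *yutenbu.
  rule 1: no change — yutenbu
  rule 2 (intervocalic voicing): yutenbu → yudenbu
  rule 3 (vowel merger): yudenbu → yudinbu
  ⇒ Irdenen yudinbu
Hatun: *yutenbu > yusenbu > yurenbu > yurembu  (by unconditioned shift, rhotacism, nasal place assimilation)
Only *yutenbu yields all of Kumira yudenpu, Irdenen yudinbu, Hatun yurembu.

*yutenbu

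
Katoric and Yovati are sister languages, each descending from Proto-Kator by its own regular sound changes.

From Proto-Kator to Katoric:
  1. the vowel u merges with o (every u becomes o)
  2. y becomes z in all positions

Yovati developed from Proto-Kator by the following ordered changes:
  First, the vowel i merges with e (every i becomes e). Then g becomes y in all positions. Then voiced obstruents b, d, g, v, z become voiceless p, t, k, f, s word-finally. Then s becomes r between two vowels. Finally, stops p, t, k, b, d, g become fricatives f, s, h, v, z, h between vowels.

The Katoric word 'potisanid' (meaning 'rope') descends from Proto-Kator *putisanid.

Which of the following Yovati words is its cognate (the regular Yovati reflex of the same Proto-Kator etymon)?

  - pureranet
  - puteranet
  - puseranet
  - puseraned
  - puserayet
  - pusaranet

Yovati: *putisanid
  putisanid → putesaned   [vowel merger]
  putesaned (rule 2 does not apply)
  putesaned → putesanet   [final devoicing]
  putesanet → puteranet   [rhotacism]
  puteranet → puseranet   [intervocalic lenition]
  giving Yovati puseranet.
Only 'puseranet' matches the regular Yovati development of *putisanid.

puseranet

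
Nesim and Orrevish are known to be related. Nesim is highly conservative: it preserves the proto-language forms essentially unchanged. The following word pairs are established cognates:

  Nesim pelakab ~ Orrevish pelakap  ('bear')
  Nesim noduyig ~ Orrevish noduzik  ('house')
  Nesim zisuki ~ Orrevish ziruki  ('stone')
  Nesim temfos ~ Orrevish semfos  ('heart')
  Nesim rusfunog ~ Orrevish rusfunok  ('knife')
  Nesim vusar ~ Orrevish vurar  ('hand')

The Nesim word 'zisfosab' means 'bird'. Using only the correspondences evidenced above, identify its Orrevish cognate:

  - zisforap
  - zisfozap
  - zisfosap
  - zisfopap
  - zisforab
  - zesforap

vusar ~ vurar — Nesim s corresponds to Orrevish r between vowels (before a back vowel).
pelakab ~ pelakap — Nesim b corresponds to Orrevish p word-finally.
Applying these to Nesim 'zisfosab':
  zisfosab → zisforab   (s→r between vowels (before a back vowel))
  zisforab → zisforap   (b→p word-finally)
So the Orrevish cognate is 'zisforap'.

zisforap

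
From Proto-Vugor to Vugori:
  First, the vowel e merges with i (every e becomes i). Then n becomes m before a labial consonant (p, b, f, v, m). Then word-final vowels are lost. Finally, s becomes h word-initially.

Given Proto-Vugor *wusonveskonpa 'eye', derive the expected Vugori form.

Vugori: *wusonveskonpa > wusonviskonpa > wusomviskompa > wusomviskomp  (by vowel merger, nasal place assimilation, apocope)

wusomviskomp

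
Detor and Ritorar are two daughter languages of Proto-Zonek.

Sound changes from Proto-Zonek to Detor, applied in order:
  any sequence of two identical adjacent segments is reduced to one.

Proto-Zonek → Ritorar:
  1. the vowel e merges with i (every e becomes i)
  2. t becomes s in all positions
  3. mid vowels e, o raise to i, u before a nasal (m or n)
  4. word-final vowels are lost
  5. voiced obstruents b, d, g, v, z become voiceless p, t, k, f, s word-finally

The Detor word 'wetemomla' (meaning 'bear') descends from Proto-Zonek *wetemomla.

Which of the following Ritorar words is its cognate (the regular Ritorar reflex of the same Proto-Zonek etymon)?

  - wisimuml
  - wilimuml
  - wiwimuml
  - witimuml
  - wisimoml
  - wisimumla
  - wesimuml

wisimuml

Ritorar: *wetemomla
  wetemomla → witimomla   [vowel merger]
  witimomla → wisimomla   [unconditioned shift]
  wisimomla → wisimumla   [pre-nasal raising]
  wisimumla → wisimuml   [apocope]
  wisimuml (rule 5 does not apply)
  giving Ritorar wisimuml.
The other candidates each miss or misapply at least one Ritorar change.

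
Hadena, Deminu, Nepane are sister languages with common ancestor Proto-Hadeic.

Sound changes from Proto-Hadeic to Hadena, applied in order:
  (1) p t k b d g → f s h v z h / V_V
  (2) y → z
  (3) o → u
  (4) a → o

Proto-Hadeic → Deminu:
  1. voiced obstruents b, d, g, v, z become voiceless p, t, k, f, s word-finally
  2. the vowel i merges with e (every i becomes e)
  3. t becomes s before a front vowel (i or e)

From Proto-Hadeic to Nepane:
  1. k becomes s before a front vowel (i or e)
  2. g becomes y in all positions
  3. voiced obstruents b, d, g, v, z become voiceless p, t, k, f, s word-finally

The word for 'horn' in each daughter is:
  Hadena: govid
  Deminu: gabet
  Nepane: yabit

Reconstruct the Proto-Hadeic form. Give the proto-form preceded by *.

*gabid

Position 3: Hadena has v, Deminu has b, Nepane has b. Deminu preserves b here (none of its changes turn any other segment into b), so the proto-segment is *b.
Position 1: Hadena has g, Deminu has g, Nepane has y. Hadena preserves g here (none of its changes turn any other segment into g), so the proto-segment is *g.
Position 2: Hadena has o, Deminu has a, Nepane has a. Deminu preserves a here (none of its changes turn any other segment into a), so the proto-segment is *a.
Continuing position by position gives *gabid; check it forward:
Hadena: *gabid
  gabid → gavid   [intervocalic lenition]
  gavid (rule 2 does not apply)
  gavid (rule 3 does not apply)
  gavid → govid   [vowel merger]
  giving Hadena govid.
Deminu: *gabid > gabit > gabet  (by final devoicing, vowel merger)
Nepane: *gabid
  gabid (rule 1 does not apply)
  gabid → yabid   [unconditioned shift]
  yabid → yabit   [final devoicing]
  giving Nepane yabit.
Only *gabid yields all of Hadena govid, Deminu gabet, Nepane yabit.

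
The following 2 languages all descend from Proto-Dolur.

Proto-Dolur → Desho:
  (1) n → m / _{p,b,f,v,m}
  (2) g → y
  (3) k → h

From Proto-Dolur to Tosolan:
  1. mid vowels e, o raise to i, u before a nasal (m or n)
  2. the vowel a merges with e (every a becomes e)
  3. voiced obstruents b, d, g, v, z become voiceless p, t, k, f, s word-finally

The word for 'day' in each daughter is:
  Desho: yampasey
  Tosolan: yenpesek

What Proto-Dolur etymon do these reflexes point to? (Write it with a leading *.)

*yanpaseg

Position 8: Desho has y, Tosolan has k. Taking the neighbouring segments as reconstructed: Desho y could go back to *g or *y; Tosolan k could go back to *k or *g — the one source consistent with every daughter is *g.
Position 5: Desho has a, Tosolan has e. Desho preserves a here (none of its changes turn any other segment into a), so the proto-segment is *a.
Position 3: Desho has m, Tosolan has n. Tosolan preserves n here (none of its changes turn any other segment into n), so the proto-segment is *n.
Verify the candidate proto-form against each daughter:
Desho: *yanpaseg
  yanpaseg → yampaseg   [nasal place assimilation]
  yampaseg → yampasey   [unconditioned shift]
  yampasey (rule 3 does not apply)
  giving Desho yampasey.
Tosolan: *yanpaseg > yenpeseg > yenpesek  (by vowel merger, final devoicing)
No other proto-form is consistent with every reflex, so the reconstruction is *yanpaseg.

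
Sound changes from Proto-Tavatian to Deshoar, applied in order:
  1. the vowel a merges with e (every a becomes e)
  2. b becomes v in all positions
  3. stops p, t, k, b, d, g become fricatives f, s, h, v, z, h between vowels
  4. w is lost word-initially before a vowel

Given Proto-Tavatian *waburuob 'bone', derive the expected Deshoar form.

evuruov

Deshoar: *waburuob > weburuob > wevuruov > evuruov  (by vowel merger, unconditioned shift, glide loss)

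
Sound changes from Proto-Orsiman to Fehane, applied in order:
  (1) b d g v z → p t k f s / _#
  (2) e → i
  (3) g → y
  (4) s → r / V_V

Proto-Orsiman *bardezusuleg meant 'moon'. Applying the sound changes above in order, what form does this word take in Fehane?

Fehane: *bardezusuleg > bardezusulek > bardizusulik > bardizurulik  (by final devoicing, vowel merger, rhotacism)

bardizurulik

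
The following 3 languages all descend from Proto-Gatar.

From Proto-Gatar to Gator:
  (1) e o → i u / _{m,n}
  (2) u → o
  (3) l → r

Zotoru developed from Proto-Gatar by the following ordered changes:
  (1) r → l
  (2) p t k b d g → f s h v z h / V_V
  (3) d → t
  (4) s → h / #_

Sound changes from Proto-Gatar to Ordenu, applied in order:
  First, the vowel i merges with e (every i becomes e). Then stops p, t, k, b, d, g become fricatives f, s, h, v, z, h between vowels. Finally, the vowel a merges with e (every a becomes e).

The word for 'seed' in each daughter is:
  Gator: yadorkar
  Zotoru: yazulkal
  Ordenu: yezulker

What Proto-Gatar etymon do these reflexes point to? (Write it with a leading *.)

*yadulkar

Position 4: Gator has o, Zotoru has u, Ordenu has u. Zotoru preserves u here (none of its changes turn any other segment into u), so the proto-segment is *u.
Position 2: Gator has a, Zotoru has a, Ordenu has e. Gator preserves a here (none of its changes turn any other segment into a), so the proto-segment is *a.
Position 8: Gator has r, Zotoru has l, Ordenu has r. Ordenu preserves r here (none of its changes turn any other segment into r), so the proto-segment is *r.
Continuing position by position gives *yadulkar; check it forward:
Gator: *yadulkar > yadolkar > yadorkar  (by vowel merger, unconditioned shift)
Zotoru: *yadulkar > yadulkal > yazulkal  (by unconditioned shift, intervocalic lenition)
Ordenu: *yadulkar
  yadulkar (rule 1 does not apply)
  yadulkar → yazulkar   [intervocalic lenition]
  yazulkar → yezulker   [vowel merger]
  giving Ordenu yezulker.
Only *yadulkar yields all of Gator yadorkar, Zotoru yazulkal, Ordenu yezulker.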